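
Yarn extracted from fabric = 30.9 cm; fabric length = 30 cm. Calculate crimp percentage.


Formula: Crimp% = ((L_yarn - L_fabric) / L_fabric) * 100
Step 1: Extension = 30.9 - 30 = 0.9 cm
Step 2: Crimp% = (0.9 / 30) * 100
Step 3: Crimp% = 0.03 * 100 = 3.0%

3.0%


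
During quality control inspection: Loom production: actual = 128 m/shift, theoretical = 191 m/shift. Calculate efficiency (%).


Formula: Efficiency% = (Actual output / Theoretical output) * 100
Efficiency% = (128 / 191) * 100
Efficiency% = 0.670157 * 100 = 67.0157% ≈ 67.0%

67.0%


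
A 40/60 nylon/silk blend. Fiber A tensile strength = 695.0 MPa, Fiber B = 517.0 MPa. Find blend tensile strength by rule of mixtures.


Formula: Blend property = (fraction_A * property_A) + (fraction_B * property_B)
Step 1: Contribution A = 40/100 * 695.0 MPa = 278.0 MPa
Step 2: Contribution B = 60/100 * 517.0 MPa = 310.2 MPa
Step 3: Blend tensile strength = 278.0 + 310.2 = 588.2 MPa

588.2 MPa


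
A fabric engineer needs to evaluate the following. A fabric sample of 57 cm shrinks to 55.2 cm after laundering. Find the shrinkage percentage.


Formula: Shrinkage% = ((L_before - L_after) / L_before) * 100
Step 1: Shrinkage = 57 - 55.2 = 1.8 cm
Step 2: Shrinkage% = (1.8 / 57) * 100
Step 3: Shrinkage% = 0.031579 * 100 = 3.1579% ≈ 3.2%

3.2%


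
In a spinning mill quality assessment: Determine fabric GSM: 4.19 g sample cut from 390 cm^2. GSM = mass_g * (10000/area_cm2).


Formula: GSM = mass_g / area_m2
Step 1: Convert area: 390 cm^2 = 390 / 10000 = 0.039 m^2
Step 2: GSM = 4.19 g / 0.039 m^2 = 107.4 g/m^2

107.4 g/m^2


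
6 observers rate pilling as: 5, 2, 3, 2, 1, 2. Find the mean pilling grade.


Formula: Mean = sum / count
Sum = 5 + 2 + 3 + 2 + 1 + 2 = 15
Mean = 15 / 6 = 2.5

2.5


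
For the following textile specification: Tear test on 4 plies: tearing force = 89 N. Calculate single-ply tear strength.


Formula: Per-ply strength = Total force / Number of plies
Per-ply = 89 N / 4
Per-ply = 22.25 N

22.25 N


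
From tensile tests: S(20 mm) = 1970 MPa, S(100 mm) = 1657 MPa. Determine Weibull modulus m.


Formula: m = ln(L1/L2) / ln(S2/S1)
Step 1: ln(L1/L2) = ln(20/100) = -1.60944
Step 2: S2/S1 = 1657/1970 = 0.84112
Step 3: ln(S2/S1) = ln(0.84112) = -0.17302
Step 4: m = -1.60944 / -0.17302 = 9.30

9.30 (Weibull m)


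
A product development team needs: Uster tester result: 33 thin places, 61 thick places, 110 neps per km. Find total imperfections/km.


Formula: Total = thin places + thick places + neps
Total = 33 + 61 + 110
Total = 204 imperfections/km

204 imperfections/km


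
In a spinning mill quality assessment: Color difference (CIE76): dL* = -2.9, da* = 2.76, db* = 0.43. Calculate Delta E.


Formula: Delta E = sqrt(dL*^2 + da*^2 + db*^2)
Step 1: dL*^2 = (-2.9)^2 = 8.41
Step 2: da*^2 = 2.76^2 = 7.6176
Step 3: db*^2 = 0.43^2 = 0.1849
Step 4: Sum = 8.41 + 7.6176 + 0.1849 = 16.2125
Step 5: Delta E = sqrt(16.2125) = 4.03

4.03 Delta E


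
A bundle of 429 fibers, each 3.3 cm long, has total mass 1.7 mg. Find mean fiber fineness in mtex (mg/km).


Formula: fineness (mtex) = mass (mg) / total length (km) = (mass_mg / total_length_m) * 1000
Step 1: Convert fiber length: 3.3 cm = 0.033 m
Step 2: Total fiber length = 429 * 0.033 = 14.157 m
Step 3: Linear density = 1.7 mg / 14.157 m = 0.1201 mg/m
Step 4: fineness = 0.1201 * 1000 = 120.1 mtex

120.1 mtex


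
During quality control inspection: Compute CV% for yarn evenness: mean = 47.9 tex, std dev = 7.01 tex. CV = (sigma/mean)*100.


Formula: CV% = (standard deviation / mean) * 100
Step 1: Ratio = 7.01 / 47.9 = 0.146347
Step 2: CV% = 0.146347 * 100 = 14.6347% ≈ 14.6%

14.6%


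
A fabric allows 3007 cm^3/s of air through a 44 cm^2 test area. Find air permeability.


Formula: Air Permeability = Airflow / Test Area
AP = 3007 cm^3/s / 44 cm^2
AP = 68.3 cm^3/s/cm^2

68.3 cm^3/s/cm^2


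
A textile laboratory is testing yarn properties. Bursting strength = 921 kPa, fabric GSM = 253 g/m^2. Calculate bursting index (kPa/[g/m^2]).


Formula: Bursting Index = Bursting Strength / Fabric GSM
BI = 921 kPa / 253 g/m^2
BI = 3.640 kPa/(g/m^2)

3.640 kPa/(g/m^2)


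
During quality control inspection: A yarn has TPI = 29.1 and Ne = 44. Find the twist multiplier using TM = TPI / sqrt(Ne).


Formula: TM = TPI / sqrt(Ne)
Step 1: sqrt(Ne) = sqrt(44) = 6.6332
Step 2: TM = 29.1 / 6.6332 = 4.39

4.39 TM


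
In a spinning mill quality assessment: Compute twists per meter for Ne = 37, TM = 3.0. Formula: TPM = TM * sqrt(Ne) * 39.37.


Formula: TPM = TM * sqrt(Ne) * 39.37
Step 1: sqrt(Ne) = sqrt(37) = 6.0828
Step 2: TM * sqrt(Ne) = 3.0 * 6.0828 = 18.2484
Step 3: TPM = 18.2484 * 39.37 = 718 twists/m

718 twists/m


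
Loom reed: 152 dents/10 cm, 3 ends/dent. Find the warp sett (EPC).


Formula: EPC = (dents per 10 cm * ends per dent) / 10
Step 1: Total ends per 10 cm = 152 * 3 = 456
Step 2: EPC = 456 / 10 = 45.6 ends/cm

45.6 ends/cm


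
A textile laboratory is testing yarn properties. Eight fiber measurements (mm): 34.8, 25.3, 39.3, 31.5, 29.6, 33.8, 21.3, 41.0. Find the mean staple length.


Formula: Mean = sum of lengths / count
Sum = 34.8 + 25.3 + 39.3 + 31.5 + 29.6 + 33.8 + 21.3 + 41.0
Sum = 256.6 mm
Mean = 256.6 / 8 = 32.08 mm

32.08 mm


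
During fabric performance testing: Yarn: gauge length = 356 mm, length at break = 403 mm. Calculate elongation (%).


Formula: Elongation (%) = ((L_break - L0) / L0) * 100
Step 1: Extension = 403 - 356 = 47 mm
Step 2: Elongation = (47 / 356) * 100
Step 3: Elongation = 0.132022 * 100 = 13.2022% ≈ 13.2%

13.2%


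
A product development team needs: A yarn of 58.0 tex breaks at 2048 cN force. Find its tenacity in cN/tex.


Formula: Tenacity = Breaking force / Linear density
Tenacity = 2048 cN / 58.0 tex
Tenacity = 35.31 cN/tex

35.31 cN/tex


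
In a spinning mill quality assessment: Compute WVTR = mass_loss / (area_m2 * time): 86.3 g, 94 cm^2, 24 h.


Formula: WVTR = mass_loss / (area * time)
Step 1: Convert area: 94 cm^2 = 0.0094 m^2
Step 2: WVTR = 86.3 g / (0.0094 m^2 * 24 h)
Step 3: WVTR = 86.3 / 0.2256 = 382.5 g/m^2/h

382.5 g/m^2/h


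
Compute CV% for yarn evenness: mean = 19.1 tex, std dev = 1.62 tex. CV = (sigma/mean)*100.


Formula: CV% = (standard deviation / mean) * 100
Step 1: Ratio = 1.62 / 19.1 = 0.084817
Step 2: CV% = 0.084817 * 100 = 8.4817% ≈ 8.5%

8.5%


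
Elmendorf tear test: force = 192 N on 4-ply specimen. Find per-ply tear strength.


Formula: Per-ply strength = Total force / Number of plies
Per-ply = 192 N / 4
Per-ply = 48 N

48 N


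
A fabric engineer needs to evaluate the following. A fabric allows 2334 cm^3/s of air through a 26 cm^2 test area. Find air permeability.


Formula: Air Permeability = Airflow / Test Area
AP = 2334 cm^3/s / 26 cm^2
AP = 89.8 cm^3/s/cm^2

89.8 cm^3/s/cm^2


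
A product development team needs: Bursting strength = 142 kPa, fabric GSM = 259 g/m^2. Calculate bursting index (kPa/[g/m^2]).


Formula: Bursting Index = Bursting Strength / Fabric GSM
BI = 142 kPa / 259 g/m^2
BI = 0.548 kPa/(g/m^2)

0.548 kPa/(g/m^2)


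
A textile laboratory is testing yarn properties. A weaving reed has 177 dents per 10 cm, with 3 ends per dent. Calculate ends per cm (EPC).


Formula: EPC = (dents per 10 cm * ends per dent) / 10
Step 1: Total ends per 10 cm = 177 * 3 = 531
Step 2: EPC = 531 / 10 = 53.1 ends/cm

53.1 ends/cm


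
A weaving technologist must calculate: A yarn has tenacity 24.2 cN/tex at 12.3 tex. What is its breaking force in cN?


Formula: Breaking force = Tenacity * Linear density
F = 24.2 cN/tex * 12.3 tex
F = 297.66 cN

297.66 cN


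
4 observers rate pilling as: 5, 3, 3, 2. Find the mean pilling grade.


Formula: Mean = sum / count
Sum = 5 + 3 + 3 + 2 = 13
Mean = 13 / 4 = 3.3

3.3


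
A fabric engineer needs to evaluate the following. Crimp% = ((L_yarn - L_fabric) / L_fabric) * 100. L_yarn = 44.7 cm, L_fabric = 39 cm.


Formula: Crimp% = ((L_yarn - L_fabric) / L_fabric) * 100
Step 1: Extension = 44.7 - 39 = 5.7 cm
Step 2: Crimp% = (5.7 / 39) * 100
Step 3: Crimp% = 0.146154 * 100 = 14.6154% ≈ 14.6%

14.6%


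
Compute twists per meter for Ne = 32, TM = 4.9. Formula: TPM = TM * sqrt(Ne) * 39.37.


Formula: TPM = TM * sqrt(Ne) * 39.37
Step 1: sqrt(Ne) = sqrt(32) = 5.6569
Step 2: TM * sqrt(Ne) = 4.9 * 5.6569 = 27.7188
Step 3: TPM = 27.7188 * 39.37 = 1091 twists/m

1091 twists/m


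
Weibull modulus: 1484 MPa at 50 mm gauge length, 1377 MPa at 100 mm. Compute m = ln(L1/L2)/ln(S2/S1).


Formula: m = ln(L1/L2) / ln(S2/S1)
Step 1: ln(L1/L2) = ln(50/100) = -0.69315
Step 2: S2/S1 = 1377/1484 = 0.9279
Step 3: ln(S2/S1) = ln(0.9279) = -0.07483
Step 4: m = -0.69315 / -0.07483 = 9.26

9.26 (Weibull m)


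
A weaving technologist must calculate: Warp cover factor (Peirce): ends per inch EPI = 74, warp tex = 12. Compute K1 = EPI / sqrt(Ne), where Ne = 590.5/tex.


Formula: K1 = EPI / sqrt(Ne), with Ne = 590.5 / tex_warp
Step 1: Ne = 590.5 / 12 = 49.208
Step 2: sqrt(Ne) = sqrt(49.208) = 7.0148
Step 3: K1 = 74 / 7.0148 = 10.5

10.5


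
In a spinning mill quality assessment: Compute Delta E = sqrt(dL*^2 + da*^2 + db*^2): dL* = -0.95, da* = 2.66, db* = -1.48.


Formula: Delta E = sqrt(dL*^2 + da*^2 + db*^2)
Step 1: dL*^2 = (-0.95)^2 = 0.9025
Step 2: da*^2 = 2.66^2 = 7.0756
Step 3: db*^2 = (-1.48)^2 = 2.1904
Step 4: Sum = 0.9025 + 7.0756 + 2.1904 = 10.1685
Step 5: Delta E = sqrt(10.1685) = 3.19

3.19 Delta E


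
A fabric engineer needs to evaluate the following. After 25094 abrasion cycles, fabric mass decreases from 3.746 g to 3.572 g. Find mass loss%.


Formula: Mass loss% = ((m_before - m_after) / m_before) * 100
Step 1: Mass loss = 3.746 - 3.572 = 0.174 g
Step 2: Ratio = 0.174 / 3.746 = 0.0464495
Step 3: Mass loss% = 0.0464495 * 100 = 4.64495% ≈ 4.64%

4.64%


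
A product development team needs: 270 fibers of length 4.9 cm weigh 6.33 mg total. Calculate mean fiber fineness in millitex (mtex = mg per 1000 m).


Formula: fineness (mtex) = mass (mg) / total length (km) = (mass_mg / total_length_m) * 1000
Step 1: Convert fiber length: 4.9 cm = 0.049 m
Step 2: Total fiber length = 270 * 0.049 = 13.23 m
Step 3: Linear density = 6.33 mg / 13.23 m = 0.4785 mg/m
Step 4: fineness = 0.4785 * 1000 = 478.5 mtex

478.5 mtex


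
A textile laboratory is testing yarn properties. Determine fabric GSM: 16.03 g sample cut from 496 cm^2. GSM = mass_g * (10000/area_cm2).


Formula: GSM = mass_g / area_m2
Step 1: Convert area: 496 cm^2 = 496 / 10000 = 0.0496 m^2
Step 2: GSM = 16.03 g / 0.0496 m^2 = 323.2 g/m^2

323.2 g/m^2


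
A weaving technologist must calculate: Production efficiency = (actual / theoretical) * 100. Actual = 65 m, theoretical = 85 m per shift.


Formula: Efficiency% = (Actual output / Theoretical output) * 100
Efficiency% = (65 / 85) * 100
Efficiency% = 0.764706 * 100 = 76.4706% ≈ 76.5%

76.5%


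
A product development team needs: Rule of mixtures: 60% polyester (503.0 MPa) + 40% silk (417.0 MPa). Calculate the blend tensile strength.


Formula: Blend property = (fraction_A * property_A) + (fraction_B * property_B)
Step 1: Contribution A = 60/100 * 503.0 MPa = 301.8 MPa
Step 2: Contribution B = 40/100 * 417.0 MPa = 166.8 MPa
Step 3: Blend tensile strength = 301.8 + 166.8 = 468.6 MPa

468.6 MPa


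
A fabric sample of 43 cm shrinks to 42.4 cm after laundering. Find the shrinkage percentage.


Formula: Shrinkage% = ((L_before - L_after) / L_before) * 100
Step 1: Shrinkage = 43 - 42.4 = 0.6 cm
Step 2: Shrinkage% = (0.6 / 43) * 100
Step 3: Shrinkage% = 0.013953 * 100 = 1.3953% ≈ 1.4%

1.4%


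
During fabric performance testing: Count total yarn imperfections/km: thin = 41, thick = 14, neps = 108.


Formula: Total = thin places + thick places + neps
Total = 41 + 14 + 108
Total = 163 imperfections/km

163 imperfections/km


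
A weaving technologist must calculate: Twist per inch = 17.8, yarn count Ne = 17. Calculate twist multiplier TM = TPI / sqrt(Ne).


Formula: TM = TPI / sqrt(Ne)
Step 1: sqrt(Ne) = sqrt(17) = 4.1231
Step 2: TM = 17.8 / 4.1231 = 4.32

4.32 TM


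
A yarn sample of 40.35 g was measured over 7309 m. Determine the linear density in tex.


Formula: Tex = (mass_g / length_m) * 1000
Substituting: Tex = (40.35 / 7309) * 1000
Intermediate: 40.35 / 7309 = 0.00552059 g/m
Tex = 0.00552059 * 1000 = 5.52 tex

5.52 tex


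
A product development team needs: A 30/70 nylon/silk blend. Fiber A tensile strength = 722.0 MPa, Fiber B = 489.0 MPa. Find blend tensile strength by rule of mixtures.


Formula: Blend property = (fraction_A * property_A) + (fraction_B * property_B)
Step 1: Contribution A = 30/100 * 722.0 MPa = 216.6 MPa
Step 2: Contribution B = 70/100 * 489.0 MPa = 342.3 MPa
Step 3: Blend tensile strength = 216.6 + 342.3 = 558.9 MPa

558.9 MPa


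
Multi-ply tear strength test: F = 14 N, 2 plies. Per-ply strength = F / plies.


Formula: Per-ply strength = Total force / Number of plies
Per-ply = 14 N / 2
Per-ply = 7 N

7 N


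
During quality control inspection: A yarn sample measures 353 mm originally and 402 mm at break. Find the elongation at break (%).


Formula: Elongation (%) = ((L_break - L0) / L0) * 100
Step 1: Extension = 402 - 353 = 49 mm
Step 2: Elongation = (49 / 353) * 100
Step 3: Elongation = 0.13881 * 100 = 13.881% ≈ 13.9%

13.9%


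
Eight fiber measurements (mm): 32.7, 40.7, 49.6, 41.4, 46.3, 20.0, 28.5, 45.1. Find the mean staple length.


Formula: Mean = sum of lengths / count
Sum = 32.7 + 40.7 + 49.6 + 41.4 + 46.3 + 20.0 + 28.5 + 45.1
Sum = 304.3 mm
Mean = 304.3 / 8 = 38.04 mm

38.04 mm


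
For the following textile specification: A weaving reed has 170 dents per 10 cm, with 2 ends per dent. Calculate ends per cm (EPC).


Formula: EPC = (dents per 10 cm * ends per dent) / 10
Step 1: Total ends per 10 cm = 170 * 2 = 340
Step 2: EPC = 340 / 10 = 34.0 ends/cm

34.0 ends/cm


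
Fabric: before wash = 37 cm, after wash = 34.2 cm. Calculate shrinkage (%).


Formula: Shrinkage% = ((L_before - L_after) / L_before) * 100
Step 1: Shrinkage = 37 - 34.2 = 2.8 cm
Step 2: Shrinkage% = (2.8 / 37) * 100
Step 3: Shrinkage% = 0.075676 * 100 = 7.5676% ≈ 7.6%

7.6%


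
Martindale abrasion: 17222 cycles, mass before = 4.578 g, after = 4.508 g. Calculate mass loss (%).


Formula: Mass loss% = ((m_before - m_after) / m_before) * 100
Step 1: Mass loss = 4.578 - 4.508 = 0.07 g
Step 2: Ratio = 0.07 / 4.578 = 0.0152905
Step 3: Mass loss% = 0.0152905 * 100 = 1.52905% ≈ 1.53%

1.53%


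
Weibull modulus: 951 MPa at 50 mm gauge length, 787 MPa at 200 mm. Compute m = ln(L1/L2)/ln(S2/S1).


Formula: m = ln(L1/L2) / ln(S2/S1)
Step 1: ln(L1/L2) = ln(50/200) = -1.38629
Step 2: S2/S1 = 787/951 = 0.82755
Step 3: ln(S2/S1) = ln(0.82755) = -0.18929
Step 4: m = -1.38629 / -0.18929 = 7.32

7.32 (Weibull m)


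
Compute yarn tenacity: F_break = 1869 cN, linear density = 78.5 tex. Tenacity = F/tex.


Formula: Tenacity = Breaking force / Linear density
Tenacity = 1869 cN / 78.5 tex
Tenacity = 23.81 cN/tex

23.81 cN/tex


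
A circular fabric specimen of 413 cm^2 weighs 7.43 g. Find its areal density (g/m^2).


Formula: GSM = mass_g / area_m2
Step 1: Convert area: 413 cm^2 = 413 / 10000 = 0.0413 m^2
Step 2: GSM = 7.43 g / 0.0413 m^2 = 179.9 g/m^2

179.9 g/m^2


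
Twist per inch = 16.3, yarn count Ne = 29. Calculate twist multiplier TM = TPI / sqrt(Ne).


Formula: TM = TPI / sqrt(Ne)
Step 1: sqrt(Ne) = sqrt(29) = 5.3852
Step 2: TM = 16.3 / 5.3852 = 3.03

3.03 TM


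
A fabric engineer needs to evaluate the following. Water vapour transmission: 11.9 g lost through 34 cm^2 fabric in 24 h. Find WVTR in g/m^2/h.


Formula: WVTR = mass_loss / (area * time)
Step 1: Convert area: 34 cm^2 = 0.0034 m^2
Step 2: WVTR = 11.9 g / (0.0034 m^2 * 24 h)
Step 3: WVTR = 11.9 / 0.0816 = 145.8 g/m^2/h

145.8 g/m^2/h


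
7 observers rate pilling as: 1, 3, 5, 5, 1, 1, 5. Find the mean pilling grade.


Formula: Mean = sum / count
Sum = 1 + 3 + 5 + 5 + 1 + 1 + 5 = 21
Mean = 21 / 7 = 3.0

3.0


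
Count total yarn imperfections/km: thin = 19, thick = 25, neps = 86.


Formula: Total = thin places + thick places + neps
Total = 19 + 25 + 86
Total = 130 imperfections/km

130 imperfections/km


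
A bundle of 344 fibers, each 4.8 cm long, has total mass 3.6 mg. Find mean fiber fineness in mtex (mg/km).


Formula: fineness (mtex) = mass (mg) / total length (km) = (mass_mg / total_length_m) * 1000
Step 1: Convert fiber length: 4.8 cm = 0.048 m
Step 2: Total fiber length = 344 * 0.048 = 16.512 m
Step 3: Linear density = 3.6 mg / 16.512 m = 0.2180 mg/m
Step 4: fineness = 0.2180 * 1000 = 218.0 mtex

218.0 mtex


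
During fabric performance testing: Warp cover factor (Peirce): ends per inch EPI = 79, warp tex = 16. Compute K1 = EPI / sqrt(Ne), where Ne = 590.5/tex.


Formula: K1 = EPI / sqrt(Ne), with Ne = 590.5 / tex_warp
Step 1: Ne = 590.5 / 16 = 36.906
Step 2: sqrt(Ne) = sqrt(36.906) = 6.075
Step 3: K1 = 79 / 6.075 = 13.0

13.0


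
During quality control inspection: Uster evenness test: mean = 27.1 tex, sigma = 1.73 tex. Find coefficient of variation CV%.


Formula: CV% = (standard deviation / mean) * 100
Step 1: Ratio = 1.73 / 27.1 = 0.063838
Step 2: CV% = 0.063838 * 100 = 6.3838% ≈ 6.4%

6.4%


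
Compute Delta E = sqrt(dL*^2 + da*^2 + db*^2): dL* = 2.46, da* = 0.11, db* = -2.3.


Formula: Delta E = sqrt(dL*^2 + da*^2 + db*^2)
Step 1: dL*^2 = 2.46^2 = 6.0516
Step 2: da*^2 = 0.11^2 = 0.0121
Step 3: db*^2 = (-2.3)^2 = 5.29
Step 4: Sum = 6.0516 + 0.0121 + 5.29 = 11.3537
Step 5: Delta E = sqrt(11.3537) = 3.37

3.37 Delta E


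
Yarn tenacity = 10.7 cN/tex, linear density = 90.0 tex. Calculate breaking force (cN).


Formula: Breaking force = Tenacity * Linear density
F = 10.7 cN/tex * 90.0 tex
F = 963.00 cN

963.00 cN


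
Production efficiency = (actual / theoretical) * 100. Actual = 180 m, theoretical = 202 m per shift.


Formula: Efficiency% = (Actual output / Theoretical output) * 100
Efficiency% = (180 / 202) * 100
Efficiency% = 0.891089 * 100 = 89.1089% ≈ 89.1%

89.1%


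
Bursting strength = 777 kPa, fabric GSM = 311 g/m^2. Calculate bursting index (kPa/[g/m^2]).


Formula: Bursting Index = Bursting Strength / Fabric GSM
BI = 777 kPa / 311 g/m^2
BI = 2.498 kPa/(g/m^2)

2.498 kPa/(g/m^2)


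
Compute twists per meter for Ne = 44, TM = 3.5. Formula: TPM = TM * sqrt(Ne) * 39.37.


Formula: TPM = TM * sqrt(Ne) * 39.37
Step 1: sqrt(Ne) = sqrt(44) = 6.6332
Step 2: TM * sqrt(Ne) = 3.5 * 6.6332 = 23.2162
Step 3: TPM = 23.2162 * 39.37 = 914 twists/m

914 twists/m


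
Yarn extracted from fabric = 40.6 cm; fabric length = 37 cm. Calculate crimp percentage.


Formula: Crimp% = ((L_yarn - L_fabric) / L_fabric) * 100
Step 1: Extension = 40.6 - 37 = 3.6 cm
Step 2: Crimp% = (3.6 / 37) * 100
Step 3: Crimp% = 0.097297 * 100 = 9.7297% ≈ 9.7%

9.7%


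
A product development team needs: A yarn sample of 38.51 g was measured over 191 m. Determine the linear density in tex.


Formula: Tex = (mass_g / length_m) * 1000
Substituting: Tex = (38.51 / 191) * 1000
Intermediate: 38.51 / 191 = 0.20162304 g/m
Tex = 0.20162304 * 1000 = 201.62 tex

201.62 tex


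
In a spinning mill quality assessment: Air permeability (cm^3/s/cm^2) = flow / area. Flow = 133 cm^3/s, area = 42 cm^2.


Formula: Air Permeability = Airflow / Test Area
AP = 133 cm^3/s / 42 cm^2
AP = 3.2 cm^3/s/cm^2

3.2 cm^3/s/cm^2


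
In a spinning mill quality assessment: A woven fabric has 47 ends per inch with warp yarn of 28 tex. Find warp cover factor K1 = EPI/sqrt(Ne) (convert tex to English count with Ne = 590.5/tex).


Formula: K1 = EPI / sqrt(Ne), with Ne = 590.5 / tex_warp
Step 1: Ne = 590.5 / 28 = 21.089
Step 2: sqrt(Ne) = sqrt(21.089) = 4.5923
Step 3: K1 = 47 / 4.5923 = 10.2

10.2


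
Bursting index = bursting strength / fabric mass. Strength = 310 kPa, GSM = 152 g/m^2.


Formula: Bursting Index = Bursting Strength / Fabric GSM
BI = 310 kPa / 152 g/m^2
BI = 2.039 kPa/(g/m^2)

2.039 kPa/(g/m^2)


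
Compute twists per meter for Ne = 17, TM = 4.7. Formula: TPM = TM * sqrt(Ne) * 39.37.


Formula: TPM = TM * sqrt(Ne) * 39.37
Step 1: sqrt(Ne) = sqrt(17) = 4.1231
Step 2: TM * sqrt(Ne) = 4.7 * 4.1231 = 19.3786
Step 3: TPM = 19.3786 * 39.37 = 763 twists/m

763 twists/m


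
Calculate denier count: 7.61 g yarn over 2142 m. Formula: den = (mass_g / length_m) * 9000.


Formula: den = (mass_g / length_m) * 9000
Substituting: den = (7.61 / 2142) * 9000
Intermediate: 7.61 / 2142 = 0.00355275 g/m
den = 0.00355275 * 9000 = 32.0 denier

32.0 denier


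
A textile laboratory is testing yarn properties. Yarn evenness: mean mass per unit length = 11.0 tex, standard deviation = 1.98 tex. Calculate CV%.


Formula: CV% = (standard deviation / mean) * 100
Step 1: Ratio = 1.98 / 11.0 = 0.18
Step 2: CV% = 0.18 * 100 = 18.0%

18.0%


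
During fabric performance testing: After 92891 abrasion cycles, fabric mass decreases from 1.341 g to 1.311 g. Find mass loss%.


Formula: Mass loss% = ((m_before - m_after) / m_before) * 100
Step 1: Mass loss = 1.341 - 1.311 = 0.03 g
Step 2: Ratio = 0.03 / 1.341 = 0.0223714
Step 3: Mass loss% = 0.0223714 * 100 = 2.23714% ≈ 2.24%

2.24%


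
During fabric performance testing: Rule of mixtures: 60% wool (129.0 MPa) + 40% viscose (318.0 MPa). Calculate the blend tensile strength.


Formula: Blend property = (fraction_A * property_A) + (fraction_B * property_B)
Step 1: Contribution A = 60/100 * 129.0 MPa = 77.4 MPa
Step 2: Contribution B = 40/100 * 318.0 MPa = 127.2 MPa
Step 3: Blend tensile strength = 77.4 + 127.2 = 204.6 MPa

204.6 MPa


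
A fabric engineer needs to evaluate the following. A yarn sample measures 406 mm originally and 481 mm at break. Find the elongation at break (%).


Formula: Elongation (%) = ((L_break - L0) / L0) * 100
Step 1: Extension = 481 - 406 = 75 mm
Step 2: Elongation = (75 / 406) * 100
Step 3: Elongation = 0.184729 * 100 = 18.4729% ≈ 18.5%

18.5%


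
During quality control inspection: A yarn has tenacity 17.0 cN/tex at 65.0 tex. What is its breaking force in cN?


Formula: Breaking force = Tenacity * Linear density
F = 17.0 cN/tex * 65.0 tex
F = 1105.00 cN

1105.00 cN


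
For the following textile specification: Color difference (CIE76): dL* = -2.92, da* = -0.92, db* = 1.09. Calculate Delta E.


Formula: Delta E = sqrt(dL*^2 + da*^2 + db*^2)
Step 1: dL*^2 = (-2.92)^2 = 8.5264
Step 2: da*^2 = (-0.92)^2 = 0.8464
Step 3: db*^2 = 1.09^2 = 1.1881
Step 4: Sum = 8.5264 + 0.8464 + 1.1881 = 10.5609
Step 5: Delta E = sqrt(10.5609) = 3.25

3.25 Delta E


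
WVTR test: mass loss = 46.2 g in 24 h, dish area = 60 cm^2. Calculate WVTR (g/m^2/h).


Formula: WVTR = mass_loss / (area * time)
Step 1: Convert area: 60 cm^2 = 0.006 m^2
Step 2: WVTR = 46.2 g / (0.006 m^2 * 24 h)
Step 3: WVTR = 46.2 / 0.144 = 320.8 g/m^2/h

320.8 g/m^2/h


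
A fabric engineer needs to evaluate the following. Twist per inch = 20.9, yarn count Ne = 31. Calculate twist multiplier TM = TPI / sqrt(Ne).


Formula: TM = TPI / sqrt(Ne)
Step 1: sqrt(Ne) = sqrt(31) = 5.5678
Step 2: TM = 20.9 / 5.5678 = 3.75

3.75 TM


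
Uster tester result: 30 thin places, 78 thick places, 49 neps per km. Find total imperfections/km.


Formula: Total = thin places + thick places + neps
Total = 30 + 78 + 49
Total = 157 imperfections/km

157 imperfections/km


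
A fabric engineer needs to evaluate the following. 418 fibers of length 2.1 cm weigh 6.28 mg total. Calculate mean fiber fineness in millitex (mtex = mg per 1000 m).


Formula: fineness (mtex) = mass (mg) / total length (km) = (mass_mg / total_length_m) * 1000
Step 1: Convert fiber length: 2.1 cm = 0.021 m
Step 2: Total fiber length = 418 * 0.021 = 8.778 m
Step 3: Linear density = 6.28 mg / 8.778 m = 0.7154 mg/m
Step 4: fineness = 0.7154 * 1000 = 715.4 mtex

715.4 mtex


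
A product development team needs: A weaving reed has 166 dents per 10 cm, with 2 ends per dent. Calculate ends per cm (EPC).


Formula: EPC = (dents per 10 cm * ends per dent) / 10
Step 1: Total ends per 10 cm = 166 * 2 = 332
Step 2: EPC = 332 / 10 = 33.2 ends/cm

33.2 ends/cm


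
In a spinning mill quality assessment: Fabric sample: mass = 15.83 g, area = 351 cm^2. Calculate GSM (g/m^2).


Formula: GSM = mass_g / area_m2
Step 1: Convert area: 351 cm^2 = 351 / 10000 = 0.0351 m^2
Step 2: GSM = 15.83 g / 0.0351 m^2 = 451.0 g/m^2

451.0 g/m^2


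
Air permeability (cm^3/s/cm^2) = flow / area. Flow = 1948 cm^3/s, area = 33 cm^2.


Formula: Air Permeability = Airflow / Test Area
AP = 1948 cm^3/s / 33 cm^2
AP = 59.0 cm^3/s/cm^2

59.0 cm^3/s/cm^2


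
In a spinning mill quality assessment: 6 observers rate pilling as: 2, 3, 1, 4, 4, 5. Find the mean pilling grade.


Formula: Mean = sum / count
Sum = 2 + 3 + 1 + 4 + 4 + 5 = 19
Mean = 19 / 6 = 3.2

3.2


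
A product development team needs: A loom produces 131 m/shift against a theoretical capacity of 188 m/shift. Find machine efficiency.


Formula: Efficiency% = (Actual output / Theoretical output) * 100
Efficiency% = (131 / 188) * 100
Efficiency% = 0.696809 * 100 = 69.6809% ≈ 69.7%

69.7%


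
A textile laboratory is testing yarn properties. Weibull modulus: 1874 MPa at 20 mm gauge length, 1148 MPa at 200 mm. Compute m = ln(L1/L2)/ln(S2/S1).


Formula: m = ln(L1/L2) / ln(S2/S1)
Step 1: ln(L1/L2) = ln(20/200) = -2.30259
Step 2: S2/S1 = 1148/1874 = 0.61259
Step 3: ln(S2/S1) = ln(0.61259) = -0.49006
Step 4: m = -2.30259 / -0.49006 = 4.70

4.70 (Weibull m)


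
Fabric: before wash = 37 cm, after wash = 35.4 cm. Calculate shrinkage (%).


Formula: Shrinkage% = ((L_before - L_after) / L_before) * 100
Step 1: Shrinkage = 37 - 35.4 = 1.6 cm
Step 2: Shrinkage% = (1.6 / 37) * 100
Step 3: Shrinkage% = 0.043243 * 100 = 4.3243% ≈ 4.3%

4.3%


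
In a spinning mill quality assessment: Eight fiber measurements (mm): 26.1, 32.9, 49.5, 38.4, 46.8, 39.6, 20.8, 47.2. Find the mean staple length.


Formula: Mean = sum of lengths / count
Sum = 26.1 + 32.9 + 49.5 + 38.4 + 46.8 + 39.6 + 20.8 + 47.2
Sum = 301.3 mm
Mean = 301.3 / 8 = 37.66 mm

37.66 mm


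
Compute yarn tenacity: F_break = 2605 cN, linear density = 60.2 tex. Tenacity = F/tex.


Formula: Tenacity = Breaking force / Linear density
Tenacity = 2605 cN / 60.2 tex
Tenacity = 43.27 cN/tex

43.27 cN/tex


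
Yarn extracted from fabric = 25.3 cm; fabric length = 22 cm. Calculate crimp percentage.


Formula: Crimp% = ((L_yarn - L_fabric) / L_fabric) * 100
Step 1: Extension = 25.3 - 22 = 3.3 cm
Step 2: Crimp% = (3.3 / 22) * 100
Step 3: Crimp% = 0.15 * 100 = 15.0%

15.0%


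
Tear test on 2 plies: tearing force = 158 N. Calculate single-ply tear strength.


Formula: Per-ply strength = Total force / Number of plies
Per-ply = 158 N / 2
Per-ply = 79 N

79 N


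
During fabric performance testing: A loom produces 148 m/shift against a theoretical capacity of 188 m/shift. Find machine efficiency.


Formula: Efficiency% = (Actual output / Theoretical output) * 100
Efficiency% = (148 / 188) * 100
Efficiency% = 0.787234 * 100 = 78.7234% ≈ 78.7%

78.7%


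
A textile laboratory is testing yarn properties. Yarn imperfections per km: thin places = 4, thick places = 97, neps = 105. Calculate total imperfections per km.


Formula: Total = thin places + thick places + neps
Total = 4 + 97 + 105
Total = 206 imperfections/km

206 imperfections/km


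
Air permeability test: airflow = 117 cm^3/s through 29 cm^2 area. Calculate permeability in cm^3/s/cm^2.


Formula: Air Permeability = Airflow / Test Area
AP = 117 cm^3/s / 29 cm^2
AP = 4.0 cm^3/s/cm^2

4.0 cm^3/s/cm^2


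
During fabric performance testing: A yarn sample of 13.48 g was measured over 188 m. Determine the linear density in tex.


Formula: Tex = (mass_g / length_m) * 1000
Substituting: Tex = (13.48 / 188) * 1000
Intermediate: 13.48 / 188 = 0.07170213 g/m
Tex = 0.07170213 * 1000 = 71.70 tex

71.70 tex


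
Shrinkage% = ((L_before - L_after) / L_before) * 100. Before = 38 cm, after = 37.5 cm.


Formula: Shrinkage% = ((L_before - L_after) / L_before) * 100
Step 1: Shrinkage = 38 - 37.5 = 0.5 cm
Step 2: Shrinkage% = (0.5 / 38) * 100
Step 3: Shrinkage% = 0.013158 * 100 = 1.3158% ≈ 1.3%

1.3%


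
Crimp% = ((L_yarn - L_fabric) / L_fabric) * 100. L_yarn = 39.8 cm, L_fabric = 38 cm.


Formula: Crimp% = ((L_yarn - L_fabric) / L_fabric) * 100
Step 1: Extension = 39.8 - 38 = 1.8 cm
Step 2: Crimp% = (1.8 / 38) * 100
Step 3: Crimp% = 0.047368 * 100 = 4.7368% ≈ 4.7%

4.7%


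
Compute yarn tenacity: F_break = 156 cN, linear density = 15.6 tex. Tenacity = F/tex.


Formula: Tenacity = Breaking force / Linear density
Tenacity = 156 cN / 15.6 tex
Tenacity = 10.00 cN/tex

10.00 cN/tex


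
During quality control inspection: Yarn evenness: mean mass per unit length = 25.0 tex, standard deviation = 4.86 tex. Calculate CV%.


Formula: CV% = (standard deviation / mean) * 100
Step 1: Ratio = 4.86 / 25.0 = 0.1944
Step 2: CV% = 0.1944 * 100 = 19.44% ≈ 19.4%

19.4%


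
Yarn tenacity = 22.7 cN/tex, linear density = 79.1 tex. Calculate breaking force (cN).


Formula: Breaking force = Tenacity * Linear density
F = 22.7 cN/tex * 79.1 tex
F = 1795.57 cN

1795.57 cN


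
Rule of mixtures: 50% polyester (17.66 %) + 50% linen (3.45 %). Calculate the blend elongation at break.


Formula: Blend property = (fraction_A * property_A) + (fraction_B * property_B)
Step 1: Contribution A = 50/100 * 17.66 % = 8.83 %
Step 2: Contribution B = 50/100 * 3.45 % = 1.725 %
Step 3: Blend elongation at break = 8.83 + 1.725 = 10.555 %

10.555 %


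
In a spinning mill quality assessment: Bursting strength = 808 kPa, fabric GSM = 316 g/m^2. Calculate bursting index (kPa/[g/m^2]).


Formula: Bursting Index = Bursting Strength / Fabric GSM
BI = 808 kPa / 316 g/m^2
BI = 2.557 kPa/(g/m^2)

2.557 kPa/(g/m^2)


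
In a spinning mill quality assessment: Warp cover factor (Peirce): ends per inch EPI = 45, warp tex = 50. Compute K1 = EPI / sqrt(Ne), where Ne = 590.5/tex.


Formula: K1 = EPI / sqrt(Ne), with Ne = 590.5 / tex_warp
Step 1: Ne = 590.5 / 50 = 11.81
Step 2: sqrt(Ne) = sqrt(11.81) = 3.4366
Step 3: K1 = 45 / 3.4366 = 13.1

13.1


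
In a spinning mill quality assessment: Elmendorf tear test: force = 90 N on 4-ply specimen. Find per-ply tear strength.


Formula: Per-ply strength = Total force / Number of plies
Per-ply = 90 N / 4
Per-ply = 22.5 N

22.5 N


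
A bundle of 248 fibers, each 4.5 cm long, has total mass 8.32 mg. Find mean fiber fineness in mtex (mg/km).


Formula: fineness (mtex) = mass (mg) / total length (km) = (mass_mg / total_length_m) * 1000
Step 1: Convert fiber length: 4.5 cm = 0.045 m
Step 2: Total fiber length = 248 * 0.045 = 11.16 m
Step 3: Linear density = 8.32 mg / 11.16 m = 0.7455 mg/m
Step 4: fineness = 0.7455 * 1000 = 745.5 mtex

745.5 mtex


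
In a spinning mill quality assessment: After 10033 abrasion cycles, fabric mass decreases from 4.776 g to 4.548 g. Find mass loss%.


Formula: Mass loss% = ((m_before - m_after) / m_before) * 100
Step 1: Mass loss = 4.776 - 4.548 = 0.228 g
Step 2: Ratio = 0.228 / 4.776 = 0.0477387
Step 3: Mass loss% = 0.0477387 * 100 = 4.77387% ≈ 4.77%

4.77%


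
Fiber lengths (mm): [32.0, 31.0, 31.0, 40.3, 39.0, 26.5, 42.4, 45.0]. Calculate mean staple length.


Formula: Mean = sum of lengths / count
Sum = 32.0 + 31.0 + 31.0 + 40.3 + 39.0 + 26.5 + 42.4 + 45.0
Sum = 287.2 mm
Mean = 287.2 / 8 = 35.90 mm

35.90 mm


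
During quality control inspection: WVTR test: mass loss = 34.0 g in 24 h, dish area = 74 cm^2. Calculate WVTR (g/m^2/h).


Formula: WVTR = mass_loss / (area * time)
Step 1: Convert area: 74 cm^2 = 0.0074 m^2
Step 2: WVTR = 34.0 g / (0.0074 m^2 * 24 h)
Step 3: WVTR = 34.0 / 0.1776 = 191.4 g/m^2/h

191.4 g/m^2/h


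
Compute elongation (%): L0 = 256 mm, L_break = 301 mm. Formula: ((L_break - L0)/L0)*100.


Formula: Elongation (%) = ((L_break - L0) / L0) * 100
Step 1: Extension = 301 - 256 = 45 mm
Step 2: Elongation = (45 / 256) * 100
Step 3: Elongation = 0.175781 * 100 = 17.5781% ≈ 17.6%

17.6%


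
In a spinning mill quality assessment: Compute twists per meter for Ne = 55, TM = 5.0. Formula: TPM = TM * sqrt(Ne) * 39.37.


Formula: TPM = TM * sqrt(Ne) * 39.37
Step 1: sqrt(Ne) = sqrt(55) = 7.4162
Step 2: TM * sqrt(Ne) = 5.0 * 7.4162 = 37.081
Step 3: TPM = 37.081 * 39.37 = 1460 twists/m

1460 twists/m


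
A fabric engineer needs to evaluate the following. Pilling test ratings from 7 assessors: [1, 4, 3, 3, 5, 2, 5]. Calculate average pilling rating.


Formula: Mean = sum / count
Sum = 1 + 4 + 3 + 3 + 5 + 2 + 5 = 23
Mean = 23 / 7 = 3.3

3.3


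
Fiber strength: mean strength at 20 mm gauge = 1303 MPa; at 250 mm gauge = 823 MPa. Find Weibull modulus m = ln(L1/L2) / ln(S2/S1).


Formula: m = ln(L1/L2) / ln(S2/S1)
Step 1: ln(L1/L2) = ln(20/250) = -2.52573
Step 2: S2/S1 = 823/1303 = 0.63162
Step 3: ln(S2/S1) = ln(0.63162) = -0.45947
Step 4: m = -2.52573 / -0.45947 = 5.50

5.50 (Weibull m)


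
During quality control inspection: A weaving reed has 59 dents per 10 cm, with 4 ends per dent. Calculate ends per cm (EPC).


Formula: EPC = (dents per 10 cm * ends per dent) / 10
Step 1: Total ends per 10 cm = 59 * 4 = 236
Step 2: EPC = 236 / 10 = 23.6 ends/cm

23.6 ends/cm


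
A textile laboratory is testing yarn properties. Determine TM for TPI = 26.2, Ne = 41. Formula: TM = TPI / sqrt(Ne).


Formula: TM = TPI / sqrt(Ne)
Step 1: sqrt(Ne) = sqrt(41) = 6.4031
Step 2: TM = 26.2 / 6.4031 = 4.09

4.09 TM


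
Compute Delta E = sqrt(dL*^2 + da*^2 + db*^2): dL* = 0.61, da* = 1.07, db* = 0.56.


Formula: Delta E = sqrt(dL*^2 + da*^2 + db*^2)
Step 1: dL*^2 = 0.61^2 = 0.3721
Step 2: da*^2 = 1.07^2 = 1.1449
Step 3: db*^2 = 0.56^2 = 0.3136
Step 4: Sum = 0.3721 + 1.1449 + 0.3136 = 1.8306
Step 5: Delta E = sqrt(1.8306) = 1.35

1.35 Delta E


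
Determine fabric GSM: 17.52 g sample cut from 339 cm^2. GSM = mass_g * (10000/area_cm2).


Formula: GSM = mass_g / area_m2
Step 1: Convert area: 339 cm^2 = 339 / 10000 = 0.0339 m^2
Step 2: GSM = 17.52 g / 0.0339 m^2 = 516.8 g/m^2

516.8 g/m^2


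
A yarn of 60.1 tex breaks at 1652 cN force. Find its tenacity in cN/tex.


Formula: Tenacity = Breaking force / Linear density
Tenacity = 1652 cN / 60.1 tex
Tenacity = 27.49 cN/tex

27.49 cN/tex


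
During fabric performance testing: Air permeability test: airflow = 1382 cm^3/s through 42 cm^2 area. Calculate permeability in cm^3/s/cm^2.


Formula: Air Permeability = Airflow / Test Area
AP = 1382 cm^3/s / 42 cm^2
AP = 32.9 cm^3/s/cm^2

32.9 cm^3/s/cm^2


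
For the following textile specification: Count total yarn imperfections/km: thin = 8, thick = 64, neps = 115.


Formula: Total = thin places + thick places + neps
Total = 8 + 64 + 115
Total = 187 imperfections/km

187 imperfections/km


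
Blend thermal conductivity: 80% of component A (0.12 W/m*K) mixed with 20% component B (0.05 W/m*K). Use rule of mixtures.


Formula: Blend property = (fraction_A * property_A) + (fraction_B * property_B)
Step 1: Contribution A = 80/100 * 0.12 W/m*K = 0.096 W/m*K
Step 2: Contribution B = 20/100 * 0.05 W/m*K = 0.01 W/m*K
Step 3: Blend thermal conductivity = 0.096 + 0.01 = 0.106 W/m*K

0.106 W/m*K


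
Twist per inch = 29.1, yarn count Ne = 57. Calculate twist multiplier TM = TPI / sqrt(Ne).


Formula: TM = TPI / sqrt(Ne)
Step 1: sqrt(Ne) = sqrt(57) = 7.5498
Step 2: TM = 29.1 / 7.5498 = 3.85

3.85 TM


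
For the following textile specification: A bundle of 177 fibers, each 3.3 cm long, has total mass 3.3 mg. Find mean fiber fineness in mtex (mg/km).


Formula: fineness (mtex) = mass (mg) / total length (km) = (mass_mg / total_length_m) * 1000
Step 1: Convert fiber length: 3.3 cm = 0.033 m
Step 2: Total fiber length = 177 * 0.033 = 5.841 m
Step 3: Linear density = 3.3 mg / 5.841 m = 0.5650 mg/m
Step 4: fineness = 0.5650 * 1000 = 565.0 mtex

565.0 mtex


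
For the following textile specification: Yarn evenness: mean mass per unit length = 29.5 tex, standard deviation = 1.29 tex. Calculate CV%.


Formula: CV% = (standard deviation / mean) * 100
Step 1: Ratio = 1.29 / 29.5 = 0.043729
Step 2: CV% = 0.043729 * 100 = 4.3729% ≈ 4.4%

4.4%


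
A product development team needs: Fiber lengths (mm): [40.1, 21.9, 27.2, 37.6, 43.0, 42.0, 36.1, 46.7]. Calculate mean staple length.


Formula: Mean = sum of lengths / count
Sum = 40.1 + 21.9 + 27.2 + 37.6 + 43.0 + 42.0 + 36.1 + 46.7
Sum = 294.6 mm
Mean = 294.6 / 8 = 36.83 mm

36.83 mm


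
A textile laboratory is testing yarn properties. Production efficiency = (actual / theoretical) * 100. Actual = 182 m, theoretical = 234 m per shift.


Formula: Efficiency% = (Actual output / Theoretical output) * 100
Efficiency% = (182 / 234) * 100
Efficiency% = 0.777778 * 100 = 77.7778% ≈ 77.8%

77.8%


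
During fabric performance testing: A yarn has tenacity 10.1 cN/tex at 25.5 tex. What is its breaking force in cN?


Formula: Breaking force = Tenacity * Linear density
F = 10.1 cN/tex * 25.5 tex
F = 257.55 cN

257.55 cN


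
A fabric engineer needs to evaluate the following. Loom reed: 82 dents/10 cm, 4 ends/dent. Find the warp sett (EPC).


Formula: EPC = (dents per 10 cm * ends per dent) / 10
Step 1: Total ends per 10 cm = 82 * 4 = 328
Step 2: EPC = 328 / 10 = 32.8 ends/cm

32.8 ends/cm


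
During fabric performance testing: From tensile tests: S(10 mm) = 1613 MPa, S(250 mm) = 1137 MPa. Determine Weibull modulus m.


Formula: m = ln(L1/L2) / ln(S2/S1)
Step 1: ln(L1/L2) = ln(10/250) = -3.21888
Step 2: S2/S1 = 1137/1613 = 0.7049
Step 3: ln(S2/S1) = ln(0.7049) = -0.34970
Step 4: m = -3.21888 / -0.34970 = 9.20

9.20 (Weibull m)


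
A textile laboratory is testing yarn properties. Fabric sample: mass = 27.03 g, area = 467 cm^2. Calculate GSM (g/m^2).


Formula: GSM = mass_g / area_m2
Step 1: Convert area: 467 cm^2 = 467 / 10000 = 0.0467 m^2
Step 2: GSM = 27.03 g / 0.0467 m^2 = 578.8 g/m^2

578.8 g/m^2


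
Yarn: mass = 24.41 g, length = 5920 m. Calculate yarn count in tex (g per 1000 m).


Formula: Tex = (mass_g / length_m) * 1000
Substituting: Tex = (24.41 / 5920) * 1000
Intermediate: 24.41 / 5920 = 0.00412331 g/m
Tex = 0.00412331 * 1000 = 4.12 tex

4.12 tex


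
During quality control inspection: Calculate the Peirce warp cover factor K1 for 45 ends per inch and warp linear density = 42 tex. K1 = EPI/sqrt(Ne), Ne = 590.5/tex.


Formula: K1 = EPI / sqrt(Ne), with Ne = 590.5 / tex_warp
Step 1: Ne = 590.5 / 42 = 14.06
Step 2: sqrt(Ne) = sqrt(14.06) = 3.7497
Step 3: K1 = 45 / 3.7497 = 12.0

12.0


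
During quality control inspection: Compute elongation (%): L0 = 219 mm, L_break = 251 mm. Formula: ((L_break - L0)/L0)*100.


Formula: Elongation (%) = ((L_break - L0) / L0) * 100
Step 1: Extension = 251 - 219 = 32 mm
Step 2: Elongation = (32 / 219) * 100
Step 3: Elongation = 0.146119 * 100 = 14.6119% ≈ 14.6%

14.6%


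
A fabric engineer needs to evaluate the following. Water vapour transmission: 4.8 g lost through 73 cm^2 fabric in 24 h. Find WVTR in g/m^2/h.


Formula: WVTR = mass_loss / (area * time)
Step 1: Convert area: 73 cm^2 = 0.0073 m^2
Step 2: WVTR = 4.8 g / (0.0073 m^2 * 24 h)
Step 3: WVTR = 4.8 / 0.1752 = 27.4 g/m^2/h

27.4 g/m^2/h


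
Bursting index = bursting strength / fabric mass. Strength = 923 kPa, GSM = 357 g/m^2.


Formula: Bursting Index = Bursting Strength / Fabric GSM
BI = 923 kPa / 357 g/m^2
BI = 2.585 kPa/(g/m^2)

2.585 kPa/(g/m^2)


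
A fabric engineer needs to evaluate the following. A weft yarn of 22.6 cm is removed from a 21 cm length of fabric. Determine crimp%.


Formula: Crimp% = ((L_yarn - L_fabric) / L_fabric) * 100
Step 1: Extension = 22.6 - 21 = 1.6 cm
Step 2: Crimp% = (1.6 / 21) * 100
Step 3: Crimp% = 0.07619 * 100 = 7.619% ≈ 7.6%

7.6%
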